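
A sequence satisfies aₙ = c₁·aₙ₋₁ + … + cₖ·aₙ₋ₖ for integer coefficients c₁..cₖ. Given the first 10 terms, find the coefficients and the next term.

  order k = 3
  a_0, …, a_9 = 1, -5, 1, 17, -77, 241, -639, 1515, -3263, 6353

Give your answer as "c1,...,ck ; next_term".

-4,-4,1 ; -10845

  a_3 = -4·1 + -4·-5 + 1·1 = 17
  a_4 = -4·17 + -4·1 + 1·-5 = -77
  a_5 = -4·-77 + -4·17 + 1·1 = 241
  a_6 = -4·241 + -4·-77 + 1·17 = -639
  a_7 = -4·-639 + -4·241 + 1·-77 = 1515
  a_8 = -4·1515 + -4·-639 + 1·241 = -3263
  a_9 = -4·-3263 + -4·1515 + 1·-639 = 6353
  a_10 = -4·6353 + -4·-3263 + 1·1515 = -10845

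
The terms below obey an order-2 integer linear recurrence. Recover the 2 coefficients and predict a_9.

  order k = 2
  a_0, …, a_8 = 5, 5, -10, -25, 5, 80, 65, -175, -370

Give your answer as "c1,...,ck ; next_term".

  a_2 = 1·5 + -3·5 = -10
  a_3 = 1·-10 + -3·5 = -25
  a_4 = 1·-25 + -3·-10 = 5
  a_5 = 1·5 + -3·-25 = 80
  a_6 = 1·80 + -3·5 = 65
  a_7 = 1·65 + -3·80 = -175
  a_8 = 1·-175 + -3·65 = -370
  a_9 = 1·-370 + -3·-175 = 155

1,-3 ; 155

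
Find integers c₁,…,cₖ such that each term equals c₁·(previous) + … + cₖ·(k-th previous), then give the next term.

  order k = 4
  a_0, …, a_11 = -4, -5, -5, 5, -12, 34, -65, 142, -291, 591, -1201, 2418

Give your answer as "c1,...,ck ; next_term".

  a_4 = -2·5 + 1·-5 + 1·-5 + -2·-4 = -12
  a_5 = -2·-12 + 1·5 + 1·-5 + -2·-5 = 34
  a_6 = -2·34 + 1·-12 + 1·5 + -2·-5 = -65
  a_7 = -2·-65 + 1·34 + 1·-12 + -2·5 = 142
  a_8 = -2·142 + 1·-65 + 1·34 + -2·-12 = -291
  a_9 = -2·-291 + 1·142 + 1·-65 + -2·34 = 591
  a_10 = -2·591 + 1·-291 + 1·142 + -2·-65 = -1201
  a_11 = -2·-1201 + 1·591 + 1·-291 + -2·142 = 2418
  a_12 = -2·2418 + 1·-1201 + 1·591 + -2·-291 = -4864

-2,1,1,-2 ; -4864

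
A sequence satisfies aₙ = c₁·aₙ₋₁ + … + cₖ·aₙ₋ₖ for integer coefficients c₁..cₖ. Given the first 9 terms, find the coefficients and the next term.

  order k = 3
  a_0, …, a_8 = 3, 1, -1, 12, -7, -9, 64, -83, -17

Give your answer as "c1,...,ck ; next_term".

  a_3 = -1·-1 + -1·1 + 4·3 = 12
  a_4 = -1·12 + -1·-1 + 4·1 = -7
  a_5 = -1·-7 + -1·12 + 4·-1 = -9
  a_6 = -1·-9 + -1·-7 + 4·12 = 64
  a_7 = -1·64 + -1·-9 + 4·-7 = -83
  a_8 = -1·-83 + -1·64 + 4·-9 = -17
  a_9 = -1·-17 + -1·-83 + 4·64 = 356

-1,-1,4 ; 356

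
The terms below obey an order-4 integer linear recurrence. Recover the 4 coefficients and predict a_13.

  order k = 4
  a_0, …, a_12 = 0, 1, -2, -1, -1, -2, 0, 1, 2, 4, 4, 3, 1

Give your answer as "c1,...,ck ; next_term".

1,0,0,-1 ; -3

  a_4 = 1·-1 + 0·-2 + 0·1 + -1·0 = -1
  a_5 = 1·-1 + 0·-1 + 0·-2 + -1·1 = -2
  a_6 = 1·-2 + 0·-1 + 0·-1 + -1·-2 = 0
  a_7 = 1·0 + 0·-2 + 0·-1 + -1·-1 = 1
  a_8 = 1·1 + 0·0 + 0·-2 + -1·-1 = 2
  a_9 = 1·2 + 0·1 + 0·0 + -1·-2 = 4
  a_10 = 1·4 + 0·2 + 0·1 + -1·0 = 4
  a_11 = 1·4 + 0·4 + 0·2 + -1·1 = 3
  a_12 = 1·3 + 0·4 + 0·4 + -1·2 = 1
  a_13 = 1·1 + 0·3 + 0·4 + -1·4 = -3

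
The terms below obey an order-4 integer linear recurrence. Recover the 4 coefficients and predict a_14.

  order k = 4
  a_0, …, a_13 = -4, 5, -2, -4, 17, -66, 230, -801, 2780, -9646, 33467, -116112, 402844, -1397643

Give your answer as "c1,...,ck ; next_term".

  a_4 = -3·-4 + 2·-2 + 1·5 + -1·-4 = 17
  a_5 = -3·17 + 2·-4 + 1·-2 + -1·5 = -66
  a_6 = -3·-66 + 2·17 + 1·-4 + -1·-2 = 230
  a_7 = -3·230 + 2·-66 + 1·17 + -1·-4 = -801
  a_8 = -3·-801 + 2·230 + 1·-66 + -1·17 = 2780
  a_9 = -3·2780 + 2·-801 + 1·230 + -1·-66 = -9646
  a_10 = -3·-9646 + 2·2780 + 1·-801 + -1·230 = 33467
  a_11 = -3·33467 + 2·-9646 + 1·2780 + -1·-801 = -116112
  a_12 = -3·-116112 + 2·33467 + 1·-9646 + -1·2780 = 402844
  a_13 = -3·402844 + 2·-116112 + 1·33467 + -1·-9646 = -1397643
  a_14 = -3·-1397643 + 2·402844 + 1·-116112 + -1·33467 = 4849038

-3,2,1,-1 ; 4849038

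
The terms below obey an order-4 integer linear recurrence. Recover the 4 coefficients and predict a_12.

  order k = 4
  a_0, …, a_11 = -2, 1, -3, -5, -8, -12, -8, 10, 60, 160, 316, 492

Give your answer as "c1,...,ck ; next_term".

  a_4 = 2·-5 + 0·-3 + -2·1 + -2·-2 = -8
  a_5 = 2·-8 + 0·-5 + -2·-3 + -2·1 = -12
  a_6 = 2·-12 + 0·-8 + -2·-5 + -2·-3 = -8
  a_7 = 2·-8 + 0·-12 + -2·-8 + -2·-5 = 10
  a_8 = 2·10 + 0·-8 + -2·-12 + -2·-8 = 60
  a_9 = 2·60 + 0·10 + -2·-8 + -2·-12 = 160
  a_10 = 2·160 + 0·60 + -2·10 + -2·-8 = 316
  a_11 = 2·316 + 0·160 + -2·60 + -2·10 = 492
  a_12 = 2·492 + 0·316 + -2·160 + -2·60 = 544

2,0,-2,-2 ; 544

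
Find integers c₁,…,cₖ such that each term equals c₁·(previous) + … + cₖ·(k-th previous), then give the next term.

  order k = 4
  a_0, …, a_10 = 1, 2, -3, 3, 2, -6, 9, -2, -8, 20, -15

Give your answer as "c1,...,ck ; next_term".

  a_4 = -1·3 + 0·-3 + 2·2 + 1·1 = 2
  a_5 = -1·2 + 0·3 + 2·-3 + 1·2 = -6
  a_6 = -1·-6 + 0·2 + 2·3 + 1·-3 = 9
  a_7 = -1·9 + 0·-6 + 2·2 + 1·3 = -2
  a_8 = -1·-2 + 0·9 + 2·-6 + 1·2 = -8
  a_9 = -1·-8 + 0·-2 + 2·9 + 1·-6 = 20
  a_10 = -1·20 + 0·-8 + 2·-2 + 1·9 = -15
  a_11 = -1·-15 + 0·20 + 2·-8 + 1·-2 = -3

-1,0,2,1 ; -3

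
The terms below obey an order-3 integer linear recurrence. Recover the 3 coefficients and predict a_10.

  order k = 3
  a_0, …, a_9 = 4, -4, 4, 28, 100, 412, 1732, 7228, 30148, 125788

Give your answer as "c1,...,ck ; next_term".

4,0,3 ; 524836

  a_3 = 4·4 + 0·-4 + 3·4 = 28
  a_4 = 4·28 + 0·4 + 3·-4 = 100
  a_5 = 4·100 + 0·28 + 3·4 = 412
  a_6 = 4·412 + 0·100 + 3·28 = 1732
  a_7 = 4·1732 + 0·412 + 3·100 = 7228
  a_8 = 4·7228 + 0·1732 + 3·412 = 30148
  a_9 = 4·30148 + 0·7228 + 3·1732 = 125788
  a_10 = 4·125788 + 0·30148 + 3·7228 = 524836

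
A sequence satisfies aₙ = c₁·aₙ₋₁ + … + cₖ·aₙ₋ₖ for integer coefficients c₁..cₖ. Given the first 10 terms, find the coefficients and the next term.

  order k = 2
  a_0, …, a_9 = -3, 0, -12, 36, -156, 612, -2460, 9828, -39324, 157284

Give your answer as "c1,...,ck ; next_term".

-3,4 ; -629148

  a_2 = -3·0 + 4·-3 = -12
  a_3 = -3·-12 + 4·0 = 36
  a_4 = -3·36 + 4·-12 = -156
  a_5 = -3·-156 + 4·36 = 612
  a_6 = -3·612 + 4·-156 = -2460
  a_7 = -3·-2460 + 4·612 = 9828
  a_8 = -3·9828 + 4·-2460 = -39324
  a_9 = -3·-39324 + 4·9828 = 157284
  a_10 = -3·157284 + 4·-39324 = -629148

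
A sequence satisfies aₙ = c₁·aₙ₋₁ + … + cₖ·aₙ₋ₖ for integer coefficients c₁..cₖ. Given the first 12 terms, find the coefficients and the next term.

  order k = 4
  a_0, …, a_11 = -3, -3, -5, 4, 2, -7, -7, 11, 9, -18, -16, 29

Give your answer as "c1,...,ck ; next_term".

  a_4 = 0·4 + -1·-5 + 0·-3 + 1·-3 = 2
  a_5 = 0·2 + -1·4 + 0·-5 + 1·-3 = -7
  a_6 = 0·-7 + -1·2 + 0·4 + 1·-5 = -7
  a_7 = 0·-7 + -1·-7 + 0·2 + 1·4 = 11
  a_8 = 0·11 + -1·-7 + 0·-7 + 1·2 = 9
  a_9 = 0·9 + -1·11 + 0·-7 + 1·-7 = -18
  a_10 = 0·-18 + -1·9 + 0·11 + 1·-7 = -16
  a_11 = 0·-16 + -1·-18 + 0·9 + 1·11 = 29
  a_12 = 0·29 + -1·-16 + 0·-18 + 1·9 = 25

0,-1,0,1 ; 25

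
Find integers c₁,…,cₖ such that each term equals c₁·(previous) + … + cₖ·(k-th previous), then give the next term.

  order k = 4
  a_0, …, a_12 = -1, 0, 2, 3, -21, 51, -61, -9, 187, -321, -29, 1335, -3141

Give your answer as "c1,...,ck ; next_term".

-3,-4,0,4 ; 2799

  a_4 = -3·3 + -4·2 + 0·0 + 4·-1 = -21
  a_5 = -3·-21 + -4·3 + 0·2 + 4·0 = 51
  a_6 = -3·51 + -4·-21 + 0·3 + 4·2 = -61
  a_7 = -3·-61 + -4·51 + 0·-21 + 4·3 = -9
  a_8 = -3·-9 + -4·-61 + 0·51 + 4·-21 = 187
  a_9 = -3·187 + -4·-9 + 0·-61 + 4·51 = -321
  a_10 = -3·-321 + -4·187 + 0·-9 + 4·-61 = -29
  a_11 = -3·-29 + -4·-321 + 0·187 + 4·-9 = 1335
  a_12 = -3·1335 + -4·-29 + 0·-321 + 4·187 = -3141
  a_13 = -3·-3141 + -4·1335 + 0·-29 + 4·-321 = 2799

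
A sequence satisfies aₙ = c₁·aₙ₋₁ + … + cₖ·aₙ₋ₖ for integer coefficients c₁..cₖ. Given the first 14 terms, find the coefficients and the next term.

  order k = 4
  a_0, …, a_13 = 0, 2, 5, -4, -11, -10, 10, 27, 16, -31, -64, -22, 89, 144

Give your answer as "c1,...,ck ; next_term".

1,-1,-1,1 ; 13

  a_4 = 1·-4 + -1·5 + -1·2 + 1·0 = -11
  a_5 = 1·-11 + -1·-4 + -1·5 + 1·2 = -10
  a_6 = 1·-10 + -1·-11 + -1·-4 + 1·5 = 10
  a_7 = 1·10 + -1·-10 + -1·-11 + 1·-4 = 27
  a_8 = 1·27 + -1·10 + -1·-10 + 1·-11 = 16
  a_9 = 1·16 + -1·27 + -1·10 + 1·-10 = -31
  a_10 = 1·-31 + -1·16 + -1·27 + 1·10 = -64
  a_11 = 1·-64 + -1·-31 + -1·16 + 1·27 = -22
  a_12 = 1·-22 + -1·-64 + -1·-31 + 1·16 = 89
  a_13 = 1·89 + -1·-22 + -1·-64 + 1·-31 = 144
  a_14 = 1·144 + -1·89 + -1·-22 + 1·-64 = 13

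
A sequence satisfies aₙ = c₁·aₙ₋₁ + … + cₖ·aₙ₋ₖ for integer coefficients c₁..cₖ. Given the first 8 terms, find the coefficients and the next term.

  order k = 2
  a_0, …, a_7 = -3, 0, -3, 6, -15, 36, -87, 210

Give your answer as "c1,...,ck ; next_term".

  a_2 = -2·0 + 1·-3 = -3
  a_3 = -2·-3 + 1·0 = 6
  a_4 = -2·6 + 1·-3 = -15
  a_5 = -2·-15 + 1·6 = 36
  a_6 = -2·36 + 1·-15 = -87
  a_7 = -2·-87 + 1·36 = 210
  a_8 = -2·210 + 1·-87 = -507

-2,1 ; -507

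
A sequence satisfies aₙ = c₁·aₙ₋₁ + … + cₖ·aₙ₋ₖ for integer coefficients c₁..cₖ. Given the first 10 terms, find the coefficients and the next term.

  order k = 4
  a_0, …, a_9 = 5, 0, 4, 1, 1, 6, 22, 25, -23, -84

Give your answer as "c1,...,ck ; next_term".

  a_4 = 2·1 + -4·4 + 2·0 + 3·5 = 1
  a_5 = 2·1 + -4·1 + 2·4 + 3·0 = 6
  a_6 = 2·6 + -4·1 + 2·1 + 3·4 = 22
  a_7 = 2·22 + -4·6 + 2·1 + 3·1 = 25
  a_8 = 2·25 + -4·22 + 2·6 + 3·1 = -23
  a_9 = 2·-23 + -4·25 + 2·22 + 3·6 = -84
  a_10 = 2·-84 + -4·-23 + 2·25 + 3·22 = 40

2,-4,2,3 ; 40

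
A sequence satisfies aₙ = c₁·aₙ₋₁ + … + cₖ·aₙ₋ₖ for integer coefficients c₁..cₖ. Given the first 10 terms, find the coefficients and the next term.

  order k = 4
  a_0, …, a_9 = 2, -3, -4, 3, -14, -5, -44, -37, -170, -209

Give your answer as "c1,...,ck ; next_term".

0,3,2,2 ; -672

  a_4 = 0·3 + 3·-4 + 2·-3 + 2·2 = -14
  a_5 = 0·-14 + 3·3 + 2·-4 + 2·-3 = -5
  a_6 = 0·-5 + 3·-14 + 2·3 + 2·-4 = -44
  a_7 = 0·-44 + 3·-5 + 2·-14 + 2·3 = -37
  a_8 = 0·-37 + 3·-44 + 2·-5 + 2·-14 = -170
  a_9 = 0·-170 + 3·-37 + 2·-44 + 2·-5 = -209
  a_10 = 0·-209 + 3·-170 + 2·-37 + 2·-44 = -672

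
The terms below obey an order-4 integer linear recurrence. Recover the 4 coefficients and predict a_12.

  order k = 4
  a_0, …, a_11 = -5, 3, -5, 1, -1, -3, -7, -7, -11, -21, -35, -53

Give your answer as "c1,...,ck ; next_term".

  a_4 = 1·1 + 0·-5 + 1·3 + 1·-5 = -1
  a_5 = 1·-1 + 0·1 + 1·-5 + 1·3 = -3
  a_6 = 1·-3 + 0·-1 + 1·1 + 1·-5 = -7
  a_7 = 1·-7 + 0·-3 + 1·-1 + 1·1 = -7
  a_8 = 1·-7 + 0·-7 + 1·-3 + 1·-1 = -11
  a_9 = 1·-11 + 0·-7 + 1·-7 + 1·-3 = -21
  a_10 = 1·-21 + 0·-11 + 1·-7 + 1·-7 = -35
  a_11 = 1·-35 + 0·-21 + 1·-11 + 1·-7 = -53
  a_12 = 1·-53 + 0·-35 + 1·-21 + 1·-11 = -85

1,0,1,1 ; -85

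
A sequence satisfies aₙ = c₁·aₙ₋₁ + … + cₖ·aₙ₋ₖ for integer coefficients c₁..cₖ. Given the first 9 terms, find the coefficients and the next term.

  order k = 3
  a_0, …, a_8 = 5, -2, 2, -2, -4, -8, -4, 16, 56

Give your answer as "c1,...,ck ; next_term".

  a_3 = 2·2 + -2·-2 + -2·5 = -2
  a_4 = 2·-2 + -2·2 + -2·-2 = -4
  a_5 = 2·-4 + -2·-2 + -2·2 = -8
  a_6 = 2·-8 + -2·-4 + -2·-2 = -4
  a_7 = 2·-4 + -2·-8 + -2·-4 = 16
  a_8 = 2·16 + -2·-4 + -2·-8 = 56
  a_9 = 2·56 + -2·16 + -2·-4 = 88

2,-2,-2 ; 88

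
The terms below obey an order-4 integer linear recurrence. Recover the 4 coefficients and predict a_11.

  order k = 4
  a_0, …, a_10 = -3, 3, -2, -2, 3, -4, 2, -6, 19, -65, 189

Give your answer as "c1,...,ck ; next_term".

  a_4 = -3·-2 + 0·-2 + 2·3 + 3·-3 = 3
  a_5 = -3·3 + 0·-2 + 2·-2 + 3·3 = -4
  a_6 = -3·-4 + 0·3 + 2·-2 + 3·-2 = 2
  a_7 = -3·2 + 0·-4 + 2·3 + 3·-2 = -6
  a_8 = -3·-6 + 0·2 + 2·-4 + 3·3 = 19
  a_9 = -3·19 + 0·-6 + 2·2 + 3·-4 = -65
  a_10 = -3·-65 + 0·19 + 2·-6 + 3·2 = 189
  a_11 = -3·189 + 0·-65 + 2·19 + 3·-6 = -547

-3,0,2,3 ; -547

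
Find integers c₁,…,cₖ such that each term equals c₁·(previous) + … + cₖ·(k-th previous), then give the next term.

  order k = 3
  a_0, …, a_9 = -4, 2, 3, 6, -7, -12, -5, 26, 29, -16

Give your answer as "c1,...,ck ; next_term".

  a_3 = 0·3 + -1·2 + -2·-4 = 6
  a_4 = 0·6 + -1·3 + -2·2 = -7
  a_5 = 0·-7 + -1·6 + -2·3 = -12
  a_6 = 0·-12 + -1·-7 + -2·6 = -5
  a_7 = 0·-5 + -1·-12 + -2·-7 = 26
  a_8 = 0·26 + -1·-5 + -2·-12 = 29
  a_9 = 0·29 + -1·26 + -2·-5 = -16
  a_10 = 0·-16 + -1·29 + -2·26 = -81

0,-1,-2 ; -81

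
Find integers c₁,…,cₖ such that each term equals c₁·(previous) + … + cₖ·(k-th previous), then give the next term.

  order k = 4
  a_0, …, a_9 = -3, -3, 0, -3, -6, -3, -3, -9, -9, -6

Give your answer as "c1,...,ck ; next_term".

  a_4 = 0·-3 + 0·0 + 1·-3 + 1·-3 = -6
  a_5 = 0·-6 + 0·-3 + 1·0 + 1·-3 = -3
  a_6 = 0·-3 + 0·-6 + 1·-3 + 1·0 = -3
  a_7 = 0·-3 + 0·-3 + 1·-6 + 1·-3 = -9
  a_8 = 0·-9 + 0·-3 + 1·-3 + 1·-6 = -9
  a_9 = 0·-9 + 0·-9 + 1·-3 + 1·-3 = -6
  a_10 = 0·-6 + 0·-9 + 1·-9 + 1·-3 = -12

0,0,1,1 ; -12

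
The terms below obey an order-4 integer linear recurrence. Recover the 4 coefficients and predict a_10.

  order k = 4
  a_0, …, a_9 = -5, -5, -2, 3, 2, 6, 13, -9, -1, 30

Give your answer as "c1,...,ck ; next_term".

  a_4 = 0·3 + -1·-2 + 3·-5 + -3·-5 = 2
  a_5 = 0·2 + -1·3 + 3·-2 + -3·-5 = 6
  a_6 = 0·6 + -1·2 + 3·3 + -3·-2 = 13
  a_7 = 0·13 + -1·6 + 3·2 + -3·3 = -9
  a_8 = 0·-9 + -1·13 + 3·6 + -3·2 = -1
  a_9 = 0·-1 + -1·-9 + 3·13 + -3·6 = 30
  a_10 = 0·30 + -1·-1 + 3·-9 + -3·13 = -65

0,-1,3,-3 ; -65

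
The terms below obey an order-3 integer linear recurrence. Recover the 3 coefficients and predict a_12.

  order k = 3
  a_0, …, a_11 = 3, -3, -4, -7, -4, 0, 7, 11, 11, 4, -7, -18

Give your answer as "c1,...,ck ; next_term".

  a_3 = 1·-4 + 0·-3 + -1·3 = -7
  a_4 = 1·-7 + 0·-4 + -1·-3 = -4
  a_5 = 1·-4 + 0·-7 + -1·-4 = 0
  a_6 = 1·0 + 0·-4 + -1·-7 = 7
  a_7 = 1·7 + 0·0 + -1·-4 = 11
  a_8 = 1·11 + 0·7 + -1·0 = 11
  a_9 = 1·11 + 0·11 + -1·7 = 4
  a_10 = 1·4 + 0·11 + -1·11 = -7
  a_11 = 1·-7 + 0·4 + -1·11 = -18
  a_12 = 1·-18 + 0·-7 + -1·4 = -22

1,0,-1 ; -22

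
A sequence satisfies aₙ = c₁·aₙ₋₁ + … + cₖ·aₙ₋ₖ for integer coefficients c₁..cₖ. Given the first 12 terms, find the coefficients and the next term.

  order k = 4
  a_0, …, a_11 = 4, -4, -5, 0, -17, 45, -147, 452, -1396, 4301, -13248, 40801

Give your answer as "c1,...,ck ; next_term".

-3,1,2,-1 ; -125653

  a_4 = -3·0 + 1·-5 + 2·-4 + -1·4 = -17
  a_5 = -3·-17 + 1·0 + 2·-5 + -1·-4 = 45
  a_6 = -3·45 + 1·-17 + 2·0 + -1·-5 = -147
  a_7 = -3·-147 + 1·45 + 2·-17 + -1·0 = 452
  a_8 = -3·452 + 1·-147 + 2·45 + -1·-17 = -1396
  a_9 = -3·-1396 + 1·452 + 2·-147 + -1·45 = 4301
  a_10 = -3·4301 + 1·-1396 + 2·452 + -1·-147 = -13248
  a_11 = -3·-13248 + 1·4301 + 2·-1396 + -1·452 = 40801
  a_12 = -3·40801 + 1·-13248 + 2·4301 + -1·-1396 = -125653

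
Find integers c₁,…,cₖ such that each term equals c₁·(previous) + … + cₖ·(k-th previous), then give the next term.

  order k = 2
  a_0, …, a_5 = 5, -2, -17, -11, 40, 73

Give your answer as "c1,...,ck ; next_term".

  a_2 = 1·-2 + -3·5 = -17
  a_3 = 1·-17 + -3·-2 = -11
  a_4 = 1·-11 + -3·-17 = 40
  a_5 = 1·40 + -3·-11 = 73
  a_6 = 1·73 + -3·40 = -47

1,-3 ; -47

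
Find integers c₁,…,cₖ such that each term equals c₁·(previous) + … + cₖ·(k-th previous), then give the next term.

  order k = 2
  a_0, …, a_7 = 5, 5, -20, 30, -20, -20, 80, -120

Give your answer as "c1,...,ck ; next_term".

-2,-2 ; 80

  a_2 = -2·5 + -2·5 = -20
  a_3 = -2·-20 + -2·5 = 30
  a_4 = -2·30 + -2·-20 = -20
  a_5 = -2·-20 + -2·30 = -20
  a_6 = -2·-20 + -2·-20 = 80
  a_7 = -2·80 + -2·-20 = -120
  a_8 = -2·-120 + -2·80 = 80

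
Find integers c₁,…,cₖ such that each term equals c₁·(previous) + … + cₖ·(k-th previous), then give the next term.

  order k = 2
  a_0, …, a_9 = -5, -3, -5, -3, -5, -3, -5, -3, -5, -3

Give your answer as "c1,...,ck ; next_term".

  a_2 = 0·-3 + 1·-5 = -5
  a_3 = 0·-5 + 1·-3 = -3
  a_4 = 0·-3 + 1·-5 = -5
  a_5 = 0·-5 + 1·-3 = -3
  a_6 = 0·-3 + 1·-5 = -5
  a_7 = 0·-5 + 1·-3 = -3
  a_8 = 0·-3 + 1·-5 = -5
  a_9 = 0·-5 + 1·-3 = -3
  a_10 = 0·-3 + 1·-5 = -5

0,1 ; -5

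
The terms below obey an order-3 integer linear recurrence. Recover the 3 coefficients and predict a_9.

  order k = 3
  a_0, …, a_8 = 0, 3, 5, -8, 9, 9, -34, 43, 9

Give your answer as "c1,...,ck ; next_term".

-1,-1,2 ; -120

  a_3 = -1·5 + -1·3 + 2·0 = -8
  a_4 = -1·-8 + -1·5 + 2·3 = 9
  a_5 = -1·9 + -1·-8 + 2·5 = 9
  a_6 = -1·9 + -1·9 + 2·-8 = -34
  a_7 = -1·-34 + -1·9 + 2·9 = 43
  a_8 = -1·43 + -1·-34 + 2·9 = 9
  a_9 = -1·9 + -1·43 + 2·-34 = -120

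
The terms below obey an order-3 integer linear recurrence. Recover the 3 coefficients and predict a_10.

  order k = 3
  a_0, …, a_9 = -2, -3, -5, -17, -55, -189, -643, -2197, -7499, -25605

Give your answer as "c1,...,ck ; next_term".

3,2,-2 ; -87419

  a_3 = 3·-5 + 2·-3 + -2·-2 = -17
  a_4 = 3·-17 + 2·-5 + -2·-3 = -55
  a_5 = 3·-55 + 2·-17 + -2·-5 = -189
  a_6 = 3·-189 + 2·-55 + -2·-17 = -643
  a_7 = 3·-643 + 2·-189 + -2·-55 = -2197
  a_8 = 3·-2197 + 2·-643 + -2·-189 = -7499
  a_9 = 3·-7499 + 2·-2197 + -2·-643 = -25605
  a_10 = 3·-25605 + 2·-7499 + -2·-2197 = -87419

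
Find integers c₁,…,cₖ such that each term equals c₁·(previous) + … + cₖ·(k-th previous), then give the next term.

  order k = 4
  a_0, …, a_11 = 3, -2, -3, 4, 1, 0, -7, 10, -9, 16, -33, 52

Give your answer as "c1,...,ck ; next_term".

  a_4 = -1·4 + 0·-3 + -1·-2 + 1·3 = 1
  a_5 = -1·1 + 0·4 + -1·-3 + 1·-2 = 0
  a_6 = -1·0 + 0·1 + -1·4 + 1·-3 = -7
  a_7 = -1·-7 + 0·0 + -1·1 + 1·4 = 10
  a_8 = -1·10 + 0·-7 + -1·0 + 1·1 = -9
  a_9 = -1·-9 + 0·10 + -1·-7 + 1·0 = 16
  a_10 = -1·16 + 0·-9 + -1·10 + 1·-7 = -33
  a_11 = -1·-33 + 0·16 + -1·-9 + 1·10 = 52
  a_12 = -1·52 + 0·-33 + -1·16 + 1·-9 = -77

-1,0,-1,1 ; -77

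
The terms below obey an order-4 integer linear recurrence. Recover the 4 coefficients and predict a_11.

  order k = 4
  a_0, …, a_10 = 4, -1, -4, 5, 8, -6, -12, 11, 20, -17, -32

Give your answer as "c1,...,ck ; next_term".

0,-1,0,1 ; 28

  a_4 = 0·5 + -1·-4 + 0·-1 + 1·4 = 8
  a_5 = 0·8 + -1·5 + 0·-4 + 1·-1 = -6
  a_6 = 0·-6 + -1·8 + 0·5 + 1·-4 = -12
  a_7 = 0·-12 + -1·-6 + 0·8 + 1·5 = 11
  a_8 = 0·11 + -1·-12 + 0·-6 + 1·8 = 20
  a_9 = 0·20 + -1·11 + 0·-12 + 1·-6 = -17
  a_10 = 0·-17 + -1·20 + 0·11 + 1·-12 = -32
  a_11 = 0·-32 + -1·-17 + 0·20 + 1·11 = 28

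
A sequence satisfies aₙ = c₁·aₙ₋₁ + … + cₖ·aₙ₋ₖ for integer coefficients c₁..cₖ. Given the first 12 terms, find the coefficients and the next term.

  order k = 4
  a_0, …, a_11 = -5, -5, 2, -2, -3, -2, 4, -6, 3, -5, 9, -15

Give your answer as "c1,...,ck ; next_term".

  a_4 = -1·-2 + 0·2 + 0·-5 + 1·-5 = -3
  a_5 = -1·-3 + 0·-2 + 0·2 + 1·-5 = -2
  a_6 = -1·-2 + 0·-3 + 0·-2 + 1·2 = 4
  a_7 = -1·4 + 0·-2 + 0·-3 + 1·-2 = -6
  a_8 = -1·-6 + 0·4 + 0·-2 + 1·-3 = 3
  a_9 = -1·3 + 0·-6 + 0·4 + 1·-2 = -5
  a_10 = -1·-5 + 0·3 + 0·-6 + 1·4 = 9
  a_11 = -1·9 + 0·-5 + 0·3 + 1·-6 = -15
  a_12 = -1·-15 + 0·9 + 0·-5 + 1·3 = 18

-1,0,0,1 ; 18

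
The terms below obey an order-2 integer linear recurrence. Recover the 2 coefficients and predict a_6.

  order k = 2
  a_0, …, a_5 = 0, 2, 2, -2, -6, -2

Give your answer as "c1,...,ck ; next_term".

  a_2 = 1·2 + -2·0 = 2
  a_3 = 1·2 + -2·2 = -2
  a_4 = 1·-2 + -2·2 = -6
  a_5 = 1·-6 + -2·-2 = -2
  a_6 = 1·-2 + -2·-6 = 10

1,-2 ; 10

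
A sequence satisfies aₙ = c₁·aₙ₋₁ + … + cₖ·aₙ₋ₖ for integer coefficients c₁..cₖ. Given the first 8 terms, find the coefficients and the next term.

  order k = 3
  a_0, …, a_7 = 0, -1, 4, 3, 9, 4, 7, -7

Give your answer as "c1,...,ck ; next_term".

  a_3 = 1·4 + 1·-1 + -2·0 = 3
  a_4 = 1·3 + 1·4 + -2·-1 = 9
  a_5 = 1·9 + 1·3 + -2·4 = 4
  a_6 = 1·4 + 1·9 + -2·3 = 7
  a_7 = 1·7 + 1·4 + -2·9 = -7
  a_8 = 1·-7 + 1·7 + -2·4 = -8

1,1,-2 ; -8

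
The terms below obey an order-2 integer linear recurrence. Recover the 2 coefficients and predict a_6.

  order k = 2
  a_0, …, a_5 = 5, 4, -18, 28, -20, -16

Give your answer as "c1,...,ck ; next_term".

-2,-2 ; 72

  a_2 = -2·4 + -2·5 = -18
  a_3 = -2·-18 + -2·4 = 28
  a_4 = -2·28 + -2·-18 = -20
  a_5 = -2·-20 + -2·28 = -16
  a_6 = -2·-16 + -2·-20 = 72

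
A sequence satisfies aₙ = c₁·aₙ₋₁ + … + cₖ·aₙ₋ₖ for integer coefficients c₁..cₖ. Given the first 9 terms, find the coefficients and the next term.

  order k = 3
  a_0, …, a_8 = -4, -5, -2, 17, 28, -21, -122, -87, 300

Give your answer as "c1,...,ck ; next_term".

1,-3,-1 ; 683

  a_3 = 1·-2 + -3·-5 + -1·-4 = 17
  a_4 = 1·17 + -3·-2 + -1·-5 = 28
  a_5 = 1·28 + -3·17 + -1·-2 = -21
  a_6 = 1·-21 + -3·28 + -1·17 = -122
  a_7 = 1·-122 + -3·-21 + -1·28 = -87
  a_8 = 1·-87 + -3·-122 + -1·-21 = 300
  a_9 = 1·300 + -3·-87 + -1·-122 = 683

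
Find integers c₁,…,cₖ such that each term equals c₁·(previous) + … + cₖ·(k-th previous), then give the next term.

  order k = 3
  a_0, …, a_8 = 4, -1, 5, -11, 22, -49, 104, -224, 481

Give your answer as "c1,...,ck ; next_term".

  a_3 = -1·5 + 2·-1 + -1·4 = -11
  a_4 = -1·-11 + 2·5 + -1·-1 = 22
  a_5 = -1·22 + 2·-11 + -1·5 = -49
  a_6 = -1·-49 + 2·22 + -1·-11 = 104
  a_7 = -1·104 + 2·-49 + -1·22 = -224
  a_8 = -1·-224 + 2·104 + -1·-49 = 481
  a_9 = -1·481 + 2·-224 + -1·104 = -1033

-1,2,-1 ; -1033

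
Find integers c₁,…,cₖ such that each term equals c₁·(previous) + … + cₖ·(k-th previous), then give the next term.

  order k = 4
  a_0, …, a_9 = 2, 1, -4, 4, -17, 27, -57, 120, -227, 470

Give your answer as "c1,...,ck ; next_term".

  a_4 = -1·4 + 2·-4 + -1·1 + -2·2 = -17
  a_5 = -1·-17 + 2·4 + -1·-4 + -2·1 = 27
  a_6 = -1·27 + 2·-17 + -1·4 + -2·-4 = -57
  a_7 = -1·-57 + 2·27 + -1·-17 + -2·4 = 120
  a_8 = -1·120 + 2·-57 + -1·27 + -2·-17 = -227
  a_9 = -1·-227 + 2·120 + -1·-57 + -2·27 = 470
  a_10 = -1·470 + 2·-227 + -1·120 + -2·-57 = -930

-1,2,-1,-2 ; -930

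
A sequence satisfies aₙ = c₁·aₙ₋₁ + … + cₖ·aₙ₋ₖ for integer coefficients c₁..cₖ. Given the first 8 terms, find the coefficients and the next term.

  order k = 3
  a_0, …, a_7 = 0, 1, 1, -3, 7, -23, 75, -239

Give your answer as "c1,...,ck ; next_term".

-3,0,-2 ; 763

  a_3 = -3·1 + 0·1 + -2·0 = -3
  a_4 = -3·-3 + 0·1 + -2·1 = 7
  a_5 = -3·7 + 0·-3 + -2·1 = -23
  a_6 = -3·-23 + 0·7 + -2·-3 = 75
  a_7 = -3·75 + 0·-23 + -2·7 = -239
  a_8 = -3·-239 + 0·75 + -2·-23 = 763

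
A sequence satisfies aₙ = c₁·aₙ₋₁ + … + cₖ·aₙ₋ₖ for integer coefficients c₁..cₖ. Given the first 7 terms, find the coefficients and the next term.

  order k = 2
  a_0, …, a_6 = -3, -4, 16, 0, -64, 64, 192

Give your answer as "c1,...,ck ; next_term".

-1,-4 ; -448

  a_2 = -1·-4 + -4·-3 = 16
  a_3 = -1·16 + -4·-4 = 0
  a_4 = -1·0 + -4·16 = -64
  a_5 = -1·-64 + -4·0 = 64
  a_6 = -1·64 + -4·-64 = 192
  a_7 = -1·192 + -4·64 = -448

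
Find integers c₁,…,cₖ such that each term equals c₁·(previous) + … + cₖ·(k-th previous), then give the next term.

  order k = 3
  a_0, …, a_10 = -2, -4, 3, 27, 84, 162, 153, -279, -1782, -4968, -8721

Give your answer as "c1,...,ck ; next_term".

  a_3 = 3·3 + -3·-4 + -3·-2 = 27
  a_4 = 3·27 + -3·3 + -3·-4 = 84
  a_5 = 3·84 + -3·27 + -3·3 = 162
  a_6 = 3·162 + -3·84 + -3·27 = 153
  a_7 = 3·153 + -3·162 + -3·84 = -279
  a_8 = 3·-279 + -3·153 + -3·162 = -1782
  a_9 = 3·-1782 + -3·-279 + -3·153 = -4968
  a_10 = 3·-4968 + -3·-1782 + -3·-279 = -8721
  a_11 = 3·-8721 + -3·-4968 + -3·-1782 = -5913

3,-3,-3 ; -5913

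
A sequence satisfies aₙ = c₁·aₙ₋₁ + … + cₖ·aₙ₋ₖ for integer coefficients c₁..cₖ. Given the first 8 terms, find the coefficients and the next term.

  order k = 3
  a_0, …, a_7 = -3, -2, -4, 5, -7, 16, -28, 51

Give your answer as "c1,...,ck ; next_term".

-1,1,-1 ; -95

  a_3 = -1·-4 + 1·-2 + -1·-3 = 5
  a_4 = -1·5 + 1·-4 + -1·-2 = -7
  a_5 = -1·-7 + 1·5 + -1·-4 = 16
  a_6 = -1·16 + 1·-7 + -1·5 = -28
  a_7 = -1·-28 + 1·16 + -1·-7 = 51
  a_8 = -1·51 + 1·-28 + -1·16 = -95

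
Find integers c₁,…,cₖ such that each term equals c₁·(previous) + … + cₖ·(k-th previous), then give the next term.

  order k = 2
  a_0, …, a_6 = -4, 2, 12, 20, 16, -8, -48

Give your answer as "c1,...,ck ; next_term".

  a_2 = 2·2 + -2·-4 = 12
  a_3 = 2·12 + -2·2 = 20
  a_4 = 2·20 + -2·12 = 16
  a_5 = 2·16 + -2·20 = -8
  a_6 = 2·-8 + -2·16 = -48
  a_7 = 2·-48 + -2·-8 = -80

2,-2 ; -80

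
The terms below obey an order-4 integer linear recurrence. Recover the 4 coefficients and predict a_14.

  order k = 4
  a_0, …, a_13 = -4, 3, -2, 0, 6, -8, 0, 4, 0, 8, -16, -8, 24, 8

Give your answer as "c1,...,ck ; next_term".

  a_4 = -1·0 + -2·-2 + -2·3 + -2·-4 = 6
  a_5 = -1·6 + -2·0 + -2·-2 + -2·3 = -8
  a_6 = -1·-8 + -2·6 + -2·0 + -2·-2 = 0
  a_7 = -1·0 + -2·-8 + -2·6 + -2·0 = 4
  a_8 = -1·4 + -2·0 + -2·-8 + -2·6 = 0
  a_9 = -1·0 + -2·4 + -2·0 + -2·-8 = 8
  a_10 = -1·8 + -2·0 + -2·4 + -2·0 = -16
  a_11 = -1·-16 + -2·8 + -2·0 + -2·4 = -8
  a_12 = -1·-8 + -2·-16 + -2·8 + -2·0 = 24
  a_13 = -1·24 + -2·-8 + -2·-16 + -2·8 = 8
  a_14 = -1·8 + -2·24 + -2·-8 + -2·-16 = -8

-1,-2,-2,-2 ; -8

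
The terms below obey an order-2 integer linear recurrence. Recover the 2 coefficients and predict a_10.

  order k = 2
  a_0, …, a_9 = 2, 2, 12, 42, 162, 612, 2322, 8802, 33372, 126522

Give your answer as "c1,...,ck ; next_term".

  a_2 = 3·2 + 3·2 = 12
  a_3 = 3·12 + 3·2 = 42
  a_4 = 3·42 + 3·12 = 162
  a_5 = 3·162 + 3·42 = 612
  a_6 = 3·612 + 3·162 = 2322
  a_7 = 3·2322 + 3·612 = 8802
  a_8 = 3·8802 + 3·2322 = 33372
  a_9 = 3·33372 + 3·8802 = 126522
  a_10 = 3·126522 + 3·33372 = 479682

3,3 ; 479682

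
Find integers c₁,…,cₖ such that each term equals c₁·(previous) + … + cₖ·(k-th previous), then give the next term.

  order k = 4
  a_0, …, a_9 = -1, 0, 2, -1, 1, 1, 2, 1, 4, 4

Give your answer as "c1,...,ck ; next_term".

  a_4 = 0·-1 + 1·2 + 1·0 + 1·-1 = 1
  a_5 = 0·1 + 1·-1 + 1·2 + 1·0 = 1
  a_6 = 0·1 + 1·1 + 1·-1 + 1·2 = 2
  a_7 = 0·2 + 1·1 + 1·1 + 1·-1 = 1
  a_8 = 0·1 + 1·2 + 1·1 + 1·1 = 4
  a_9 = 0·4 + 1·1 + 1·2 + 1·1 = 4
  a_10 = 0·4 + 1·4 + 1·1 + 1·2 = 7

0,1,1,1 ; 7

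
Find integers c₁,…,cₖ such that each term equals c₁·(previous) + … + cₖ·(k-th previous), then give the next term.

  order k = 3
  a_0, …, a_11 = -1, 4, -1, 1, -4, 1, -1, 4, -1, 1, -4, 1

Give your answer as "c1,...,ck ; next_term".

  a_3 = 0·-1 + 0·4 + -1·-1 = 1
  a_4 = 0·1 + 0·-1 + -1·4 = -4
  a_5 = 0·-4 + 0·1 + -1·-1 = 1
  a_6 = 0·1 + 0·-4 + -1·1 = -1
  a_7 = 0·-1 + 0·1 + -1·-4 = 4
  a_8 = 0·4 + 0·-1 + -1·1 = -1
  a_9 = 0·-1 + 0·4 + -1·-1 = 1
  a_10 = 0·1 + 0·-1 + -1·4 = -4
  a_11 = 0·-4 + 0·1 + -1·-1 = 1
  a_12 = 0·1 + 0·-4 + -1·1 = -1

0,0,-1 ; -1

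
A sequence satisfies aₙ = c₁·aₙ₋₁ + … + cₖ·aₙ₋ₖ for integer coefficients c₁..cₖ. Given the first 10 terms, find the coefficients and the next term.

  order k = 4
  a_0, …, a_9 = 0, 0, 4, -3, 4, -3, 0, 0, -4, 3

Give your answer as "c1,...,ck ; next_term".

0,1,0,-1 ; -4

  a_4 = 0·-3 + 1·4 + 0·0 + -1·0 = 4
  a_5 = 0·4 + 1·-3 + 0·4 + -1·0 = -3
  a_6 = 0·-3 + 1·4 + 0·-3 + -1·4 = 0
  a_7 = 0·0 + 1·-3 + 0·4 + -1·-3 = 0
  a_8 = 0·0 + 1·0 + 0·-3 + -1·4 = -4
  a_9 = 0·-4 + 1·0 + 0·0 + -1·-3 = 3
  a_10 = 0·3 + 1·-4 + 0·0 + -1·0 = -4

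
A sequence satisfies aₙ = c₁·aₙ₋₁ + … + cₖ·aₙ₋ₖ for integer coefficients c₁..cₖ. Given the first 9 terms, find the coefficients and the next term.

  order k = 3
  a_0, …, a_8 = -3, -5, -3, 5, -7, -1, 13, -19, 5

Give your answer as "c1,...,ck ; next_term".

  a_3 = -1·-3 + -1·-5 + 1·-3 = 5
  a_4 = -1·5 + -1·-3 + 1·-5 = -7
  a_5 = -1·-7 + -1·5 + 1·-3 = -1
  a_6 = -1·-1 + -1·-7 + 1·5 = 13
  a_7 = -1·13 + -1·-1 + 1·-7 = -19
  a_8 = -1·-19 + -1·13 + 1·-1 = 5
  a_9 = -1·5 + -1·-19 + 1·13 = 27

-1,-1,1 ; 27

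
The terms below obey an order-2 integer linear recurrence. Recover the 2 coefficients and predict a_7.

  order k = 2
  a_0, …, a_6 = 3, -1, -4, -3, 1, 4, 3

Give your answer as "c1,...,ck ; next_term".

1,-1 ; -1

  a_2 = 1·-1 + -1·3 = -4
  a_3 = 1·-4 + -1·-1 = -3
  a_4 = 1·-3 + -1·-4 = 1
  a_5 = 1·1 + -1·-3 = 4
  a_6 = 1·4 + -1·1 = 3
  a_7 = 1·3 + -1·4 = -1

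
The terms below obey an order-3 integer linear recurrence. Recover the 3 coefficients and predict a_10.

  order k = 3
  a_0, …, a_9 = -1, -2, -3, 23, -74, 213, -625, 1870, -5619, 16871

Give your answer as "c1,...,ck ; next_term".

  a_3 = -4·-3 + -4·-2 + -3·-1 = 23
  a_4 = -4·23 + -4·-3 + -3·-2 = -74
  a_5 = -4·-74 + -4·23 + -3·-3 = 213
  a_6 = -4·213 + -4·-74 + -3·23 = -625
  a_7 = -4·-625 + -4·213 + -3·-74 = 1870
  a_8 = -4·1870 + -4·-625 + -3·213 = -5619
  a_9 = -4·-5619 + -4·1870 + -3·-625 = 16871
  a_10 = -4·16871 + -4·-5619 + -3·1870 = -50618

-4,-4,-3 ; -50618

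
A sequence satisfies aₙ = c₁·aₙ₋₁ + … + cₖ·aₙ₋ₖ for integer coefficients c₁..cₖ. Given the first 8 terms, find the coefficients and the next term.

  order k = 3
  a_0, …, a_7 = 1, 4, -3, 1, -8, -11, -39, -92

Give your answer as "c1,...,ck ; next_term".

  a_3 = 2·-3 + 2·4 + -1·1 = 1
  a_4 = 2·1 + 2·-3 + -1·4 = -8
  a_5 = 2·-8 + 2·1 + -1·-3 = -11
  a_6 = 2·-11 + 2·-8 + -1·1 = -39
  a_7 = 2·-39 + 2·-11 + -1·-8 = -92
  a_8 = 2·-92 + 2·-39 + -1·-11 = -251

2,2,-1 ; -251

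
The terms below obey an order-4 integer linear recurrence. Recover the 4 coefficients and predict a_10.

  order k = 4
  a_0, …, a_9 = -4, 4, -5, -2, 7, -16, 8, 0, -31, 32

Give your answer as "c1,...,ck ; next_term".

0,1,2,-1 ; -39

  a_4 = 0·-2 + 1·-5 + 2·4 + -1·-4 = 7
  a_5 = 0·7 + 1·-2 + 2·-5 + -1·4 = -16
  a_6 = 0·-16 + 1·7 + 2·-2 + -1·-5 = 8
  a_7 = 0·8 + 1·-16 + 2·7 + -1·-2 = 0
  a_8 = 0·0 + 1·8 + 2·-16 + -1·7 = -31
  a_9 = 0·-31 + 1·0 + 2·8 + -1·-16 = 32
  a_10 = 0·32 + 1·-31 + 2·0 + -1·8 = -39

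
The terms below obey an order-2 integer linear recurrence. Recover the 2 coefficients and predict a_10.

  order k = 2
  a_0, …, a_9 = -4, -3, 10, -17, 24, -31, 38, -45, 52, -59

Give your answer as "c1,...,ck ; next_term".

-2,-1 ; 66

  a_2 = -2·-3 + -1·-4 = 10
  a_3 = -2·10 + -1·-3 = -17
  a_4 = -2·-17 + -1·10 = 24
  a_5 = -2·24 + -1·-17 = -31
  a_6 = -2·-31 + -1·24 = 38
  a_7 = -2·38 + -1·-31 = -45
  a_8 = -2·-45 + -1·38 = 52
  a_9 = -2·52 + -1·-45 = -59
  a_10 = -2·-59 + -1·52 = 66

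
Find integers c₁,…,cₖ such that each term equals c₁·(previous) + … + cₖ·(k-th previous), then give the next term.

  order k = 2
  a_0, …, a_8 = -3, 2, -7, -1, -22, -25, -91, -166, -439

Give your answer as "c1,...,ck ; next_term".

1,3 ; -937

  a_2 = 1·2 + 3·-3 = -7
  a_3 = 1·-7 + 3·2 = -1
  a_4 = 1·-1 + 3·-7 = -22
  a_5 = 1·-22 + 3·-1 = -25
  a_6 = 1·-25 + 3·-22 = -91
  a_7 = 1·-91 + 3·-25 = -166
  a_8 = 1·-166 + 3·-91 = -439
  a_9 = 1·-439 + 3·-166 = -937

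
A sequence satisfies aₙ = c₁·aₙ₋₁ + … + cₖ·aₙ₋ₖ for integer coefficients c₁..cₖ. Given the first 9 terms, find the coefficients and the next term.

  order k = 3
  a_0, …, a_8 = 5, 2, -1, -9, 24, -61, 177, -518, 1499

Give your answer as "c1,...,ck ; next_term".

  a_3 = -3·-1 + -1·2 + -2·5 = -9
  a_4 = -3·-9 + -1·-1 + -2·2 = 24
  a_5 = -3·24 + -1·-9 + -2·-1 = -61
  a_6 = -3·-61 + -1·24 + -2·-9 = 177
  a_7 = -3·177 + -1·-61 + -2·24 = -518
  a_8 = -3·-518 + -1·177 + -2·-61 = 1499
  a_9 = -3·1499 + -1·-518 + -2·177 = -4333

-3,-1,-2 ; -4333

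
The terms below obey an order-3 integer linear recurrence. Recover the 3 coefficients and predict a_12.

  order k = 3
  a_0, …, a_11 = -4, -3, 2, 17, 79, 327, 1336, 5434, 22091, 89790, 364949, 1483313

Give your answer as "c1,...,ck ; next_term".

4,1,-3 ; 6028831

  a_3 = 4·2 + 1·-3 + -3·-4 = 17
  a_4 = 4·17 + 1·2 + -3·-3 = 79
  a_5 = 4·79 + 1·17 + -3·2 = 327
  a_6 = 4·327 + 1·79 + -3·17 = 1336
  a_7 = 4·1336 + 1·327 + -3·79 = 5434
  a_8 = 4·5434 + 1·1336 + -3·327 = 22091
  a_9 = 4·22091 + 1·5434 + -3·1336 = 89790
  a_10 = 4·89790 + 1·22091 + -3·5434 = 364949
  a_11 = 4·364949 + 1·89790 + -3·22091 = 1483313
  a_12 = 4·1483313 + 1·364949 + -3·89790 = 6028831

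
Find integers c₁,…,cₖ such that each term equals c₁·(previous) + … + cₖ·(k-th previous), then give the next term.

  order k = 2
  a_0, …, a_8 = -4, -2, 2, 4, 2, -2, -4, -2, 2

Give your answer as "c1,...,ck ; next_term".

1,-1 ; 4

  a_2 = 1·-2 + -1·-4 = 2
  a_3 = 1·2 + -1·-2 = 4
  a_4 = 1·4 + -1·2 = 2
  a_5 = 1·2 + -1·4 = -2
  a_6 = 1·-2 + -1·2 = -4
  a_7 = 1·-4 + -1·-2 = -2
  a_8 = 1·-2 + -1·-4 = 2
  a_9 = 1·2 + -1·-2 = 4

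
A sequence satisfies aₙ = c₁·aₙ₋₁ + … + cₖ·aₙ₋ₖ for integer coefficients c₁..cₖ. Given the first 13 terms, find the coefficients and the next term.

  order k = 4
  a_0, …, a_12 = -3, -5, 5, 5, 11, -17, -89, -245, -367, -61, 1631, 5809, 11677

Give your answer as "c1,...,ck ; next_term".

3,-3,-4,3 ; 10897

  a_4 = 3·5 + -3·5 + -4·-5 + 3·-3 = 11
  a_5 = 3·11 + -3·5 + -4·5 + 3·-5 = -17
  a_6 = 3·-17 + -3·11 + -4·5 + 3·5 = -89
  a_7 = 3·-89 + -3·-17 + -4·11 + 3·5 = -245
  a_8 = 3·-245 + -3·-89 + -4·-17 + 3·11 = -367
  a_9 = 3·-367 + -3·-245 + -4·-89 + 3·-17 = -61
  a_10 = 3·-61 + -3·-367 + -4·-245 + 3·-89 = 1631
  a_11 = 3·1631 + -3·-61 + -4·-367 + 3·-245 = 5809
  a_12 = 3·5809 + -3·1631 + -4·-61 + 3·-367 = 11677
  a_13 = 3·11677 + -3·5809 + -4·1631 + 3·-61 = 10897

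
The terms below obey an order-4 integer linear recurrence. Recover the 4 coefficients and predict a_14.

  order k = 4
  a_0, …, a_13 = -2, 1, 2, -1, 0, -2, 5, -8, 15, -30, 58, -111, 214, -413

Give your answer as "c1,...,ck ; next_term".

  a_4 = -1·-1 + 1·2 + -1·1 + 1·-2 = 0
  a_5 = -1·0 + 1·-1 + -1·2 + 1·1 = -2
  a_6 = -1·-2 + 1·0 + -1·-1 + 1·2 = 5
  a_7 = -1·5 + 1·-2 + -1·0 + 1·-1 = -8
  a_8 = -1·-8 + 1·5 + -1·-2 + 1·0 = 15
  a_9 = -1·15 + 1·-8 + -1·5 + 1·-2 = -30
  a_10 = -1·-30 + 1·15 + -1·-8 + 1·5 = 58
  a_11 = -1·58 + 1·-30 + -1·15 + 1·-8 = -111
  a_12 = -1·-111 + 1·58 + -1·-30 + 1·15 = 214
  a_13 = -1·214 + 1·-111 + -1·58 + 1·-30 = -413
  a_14 = -1·-413 + 1·214 + -1·-111 + 1·58 = 796

-1,1,-1,1 ; 796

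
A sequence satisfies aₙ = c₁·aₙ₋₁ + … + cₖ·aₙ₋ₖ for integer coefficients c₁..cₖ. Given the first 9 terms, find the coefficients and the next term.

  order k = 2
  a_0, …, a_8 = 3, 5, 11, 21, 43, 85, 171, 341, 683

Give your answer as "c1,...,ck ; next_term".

1,2 ; 1365

  a_2 = 1·5 + 2·3 = 11
  a_3 = 1·11 + 2·5 = 21
  a_4 = 1·21 + 2·11 = 43
  a_5 = 1·43 + 2·21 = 85
  a_6 = 1·85 + 2·43 = 171
  a_7 = 1·171 + 2·85 = 341
  a_8 = 1·341 + 2·171 = 683
  a_9 = 1·683 + 2·341 = 1365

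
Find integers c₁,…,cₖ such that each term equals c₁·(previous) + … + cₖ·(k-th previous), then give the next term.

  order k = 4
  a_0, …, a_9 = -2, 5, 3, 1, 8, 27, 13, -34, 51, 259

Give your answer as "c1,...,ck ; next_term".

1,-3,4,2 ; -4

  a_4 = 1·1 + -3·3 + 4·5 + 2·-2 = 8
  a_5 = 1·8 + -3·1 + 4·3 + 2·5 = 27
  a_6 = 1·27 + -3·8 + 4·1 + 2·3 = 13
  a_7 = 1·13 + -3·27 + 4·8 + 2·1 = -34
  a_8 = 1·-34 + -3·13 + 4·27 + 2·8 = 51
  a_9 = 1·51 + -3·-34 + 4·13 + 2·27 = 259
  a_10 = 1·259 + -3·51 + 4·-34 + 2·13 = -4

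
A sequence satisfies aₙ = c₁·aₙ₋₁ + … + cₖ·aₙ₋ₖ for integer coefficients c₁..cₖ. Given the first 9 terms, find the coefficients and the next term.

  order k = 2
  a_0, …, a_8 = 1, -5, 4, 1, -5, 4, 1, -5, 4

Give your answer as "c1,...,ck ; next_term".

  a_2 = -1·-5 + -1·1 = 4
  a_3 = -1·4 + -1·-5 = 1
  a_4 = -1·1 + -1·4 = -5
  a_5 = -1·-5 + -1·1 = 4
  a_6 = -1·4 + -1·-5 = 1
  a_7 = -1·1 + -1·4 = -5
  a_8 = -1·-5 + -1·1 = 4
  a_9 = -1·4 + -1·-5 = 1

-1,-1 ; 1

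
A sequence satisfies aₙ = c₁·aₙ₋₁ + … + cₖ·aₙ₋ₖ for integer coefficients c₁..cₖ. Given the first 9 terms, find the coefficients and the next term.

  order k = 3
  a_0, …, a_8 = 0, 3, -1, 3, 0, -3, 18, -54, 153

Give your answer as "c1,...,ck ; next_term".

-3,0,3 ; -405

  a_3 = -3·-1 + 0·3 + 3·0 = 3
  a_4 = -3·3 + 0·-1 + 3·3 = 0
  a_5 = -3·0 + 0·3 + 3·-1 = -3
  a_6 = -3·-3 + 0·0 + 3·3 = 18
  a_7 = -3·18 + 0·-3 + 3·0 = -54
  a_8 = -3·-54 + 0·18 + 3·-3 = 153
  a_9 = -3·153 + 0·-54 + 3·18 = -405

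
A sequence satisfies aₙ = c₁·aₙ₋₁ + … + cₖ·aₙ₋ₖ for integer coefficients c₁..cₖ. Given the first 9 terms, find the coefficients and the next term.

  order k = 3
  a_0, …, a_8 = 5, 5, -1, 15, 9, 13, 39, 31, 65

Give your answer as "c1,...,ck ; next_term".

  a_3 = 0·-1 + 1·5 + 2·5 = 15
  a_4 = 0·15 + 1·-1 + 2·5 = 9
  a_5 = 0·9 + 1·15 + 2·-1 = 13
  a_6 = 0·13 + 1·9 + 2·15 = 39
  a_7 = 0·39 + 1·13 + 2·9 = 31
  a_8 = 0·31 + 1·39 + 2·13 = 65
  a_9 = 0·65 + 1·31 + 2·39 = 109

0,1,2 ; 109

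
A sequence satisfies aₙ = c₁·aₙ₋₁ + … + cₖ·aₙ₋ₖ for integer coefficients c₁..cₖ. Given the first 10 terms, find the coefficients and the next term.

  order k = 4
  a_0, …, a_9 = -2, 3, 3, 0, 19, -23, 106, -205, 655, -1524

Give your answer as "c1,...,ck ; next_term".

-2,3,4,1 ; 4299

  a_4 = -2·0 + 3·3 + 4·3 + 1·-2 = 19
  a_5 = -2·19 + 3·0 + 4·3 + 1·3 = -23
  a_6 = -2·-23 + 3·19 + 4·0 + 1·3 = 106
  a_7 = -2·106 + 3·-23 + 4·19 + 1·0 = -205
  a_8 = -2·-205 + 3·106 + 4·-23 + 1·19 = 655
  a_9 = -2·655 + 3·-205 + 4·106 + 1·-23 = -1524
  a_10 = -2·-1524 + 3·655 + 4·-205 + 1·106 = 4299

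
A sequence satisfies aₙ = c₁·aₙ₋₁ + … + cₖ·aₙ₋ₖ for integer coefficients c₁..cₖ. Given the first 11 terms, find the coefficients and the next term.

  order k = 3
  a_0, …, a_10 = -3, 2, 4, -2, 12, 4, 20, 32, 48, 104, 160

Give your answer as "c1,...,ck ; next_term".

  a_3 = 0·4 + 2·2 + 2·-3 = -2
  a_4 = 0·-2 + 2·4 + 2·2 = 12
  a_5 = 0·12 + 2·-2 + 2·4 = 4
  a_6 = 0·4 + 2·12 + 2·-2 = 20
  a_7 = 0·20 + 2·4 + 2·12 = 32
  a_8 = 0·32 + 2·20 + 2·4 = 48
  a_9 = 0·48 + 2·32 + 2·20 = 104
  a_10 = 0·104 + 2·48 + 2·32 = 160
  a_11 = 0·160 + 2·104 + 2·48 = 304

0,2,2 ; 304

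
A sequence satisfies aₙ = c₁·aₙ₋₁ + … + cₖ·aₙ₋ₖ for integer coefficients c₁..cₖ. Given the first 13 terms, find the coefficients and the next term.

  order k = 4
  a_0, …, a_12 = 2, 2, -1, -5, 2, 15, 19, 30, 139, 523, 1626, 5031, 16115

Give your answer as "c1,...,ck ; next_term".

3,-1,4,4 ; 51910

  a_4 = 3·-5 + -1·-1 + 4·2 + 4·2 = 2
  a_5 = 3·2 + -1·-5 + 4·-1 + 4·2 = 15
  a_6 = 3·15 + -1·2 + 4·-5 + 4·-1 = 19
  a_7 = 3·19 + -1·15 + 4·2 + 4·-5 = 30
  a_8 = 3·30 + -1·19 + 4·15 + 4·2 = 139
  a_9 = 3·139 + -1·30 + 4·19 + 4·15 = 523
  a_10 = 3·523 + -1·139 + 4·30 + 4·19 = 1626
  a_11 = 3·1626 + -1·523 + 4·139 + 4·30 = 5031
  a_12 = 3·5031 + -1·1626 + 4·523 + 4·139 = 16115
  a_13 = 3·16115 + -1·5031 + 4·1626 + 4·523 = 51910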